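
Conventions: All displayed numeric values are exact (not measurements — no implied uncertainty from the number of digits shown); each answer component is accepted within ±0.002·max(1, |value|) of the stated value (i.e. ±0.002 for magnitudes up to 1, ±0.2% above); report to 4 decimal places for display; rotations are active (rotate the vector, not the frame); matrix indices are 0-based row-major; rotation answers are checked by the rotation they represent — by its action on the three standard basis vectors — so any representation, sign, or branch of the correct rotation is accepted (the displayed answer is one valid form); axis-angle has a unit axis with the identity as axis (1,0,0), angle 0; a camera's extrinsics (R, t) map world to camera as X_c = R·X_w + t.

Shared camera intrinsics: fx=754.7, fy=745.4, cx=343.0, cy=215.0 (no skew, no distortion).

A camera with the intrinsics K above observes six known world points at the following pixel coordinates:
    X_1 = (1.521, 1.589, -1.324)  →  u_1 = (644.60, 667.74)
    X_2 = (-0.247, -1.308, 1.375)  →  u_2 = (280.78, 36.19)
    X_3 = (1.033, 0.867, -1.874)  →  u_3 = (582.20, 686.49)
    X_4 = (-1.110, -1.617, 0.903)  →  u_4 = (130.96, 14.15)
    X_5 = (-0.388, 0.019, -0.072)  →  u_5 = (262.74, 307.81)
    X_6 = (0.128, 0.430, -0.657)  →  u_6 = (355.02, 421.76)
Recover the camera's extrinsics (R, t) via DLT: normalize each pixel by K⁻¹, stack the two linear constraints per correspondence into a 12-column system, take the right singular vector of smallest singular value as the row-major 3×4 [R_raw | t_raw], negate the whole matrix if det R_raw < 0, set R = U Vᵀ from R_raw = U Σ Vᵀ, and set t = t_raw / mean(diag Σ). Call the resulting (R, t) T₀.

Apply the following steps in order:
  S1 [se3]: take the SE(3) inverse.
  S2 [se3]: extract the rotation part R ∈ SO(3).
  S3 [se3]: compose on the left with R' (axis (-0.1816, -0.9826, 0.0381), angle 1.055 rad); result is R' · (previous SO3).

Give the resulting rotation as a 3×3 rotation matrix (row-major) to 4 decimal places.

source (pnp_recover): camera pose = R=[0.9954 0.0938 0.0195; -0.0773 0.9069 -0.4142; -0.0565 0.4108 0.9100], t=(-0.0900, 0.4800, 4.5097)
after S1 (invert_se3): R=[0.9954 -0.0773 -0.0565; 0.0938 0.9069 0.4108; 0.0195 -0.4142 0.9100], t=(0.3816, -2.2795, -3.9032)
after S2 (rot_of_se3): [0.9954 -0.0773 -0.0565; 0.0938 0.9069 0.4108; 0.0195 -0.4142 0.9100]
after S3 (compose_so3): [0.4963 0.3680 -0.7863; 0.2178 0.8239 0.5231; 0.8404 -0.4309 0.3287]

rotation (matrix) = ((0.4963, 0.3680, -0.7863), (0.2178, 0.8239, 0.5231), (0.8404, -0.4309, 0.3287))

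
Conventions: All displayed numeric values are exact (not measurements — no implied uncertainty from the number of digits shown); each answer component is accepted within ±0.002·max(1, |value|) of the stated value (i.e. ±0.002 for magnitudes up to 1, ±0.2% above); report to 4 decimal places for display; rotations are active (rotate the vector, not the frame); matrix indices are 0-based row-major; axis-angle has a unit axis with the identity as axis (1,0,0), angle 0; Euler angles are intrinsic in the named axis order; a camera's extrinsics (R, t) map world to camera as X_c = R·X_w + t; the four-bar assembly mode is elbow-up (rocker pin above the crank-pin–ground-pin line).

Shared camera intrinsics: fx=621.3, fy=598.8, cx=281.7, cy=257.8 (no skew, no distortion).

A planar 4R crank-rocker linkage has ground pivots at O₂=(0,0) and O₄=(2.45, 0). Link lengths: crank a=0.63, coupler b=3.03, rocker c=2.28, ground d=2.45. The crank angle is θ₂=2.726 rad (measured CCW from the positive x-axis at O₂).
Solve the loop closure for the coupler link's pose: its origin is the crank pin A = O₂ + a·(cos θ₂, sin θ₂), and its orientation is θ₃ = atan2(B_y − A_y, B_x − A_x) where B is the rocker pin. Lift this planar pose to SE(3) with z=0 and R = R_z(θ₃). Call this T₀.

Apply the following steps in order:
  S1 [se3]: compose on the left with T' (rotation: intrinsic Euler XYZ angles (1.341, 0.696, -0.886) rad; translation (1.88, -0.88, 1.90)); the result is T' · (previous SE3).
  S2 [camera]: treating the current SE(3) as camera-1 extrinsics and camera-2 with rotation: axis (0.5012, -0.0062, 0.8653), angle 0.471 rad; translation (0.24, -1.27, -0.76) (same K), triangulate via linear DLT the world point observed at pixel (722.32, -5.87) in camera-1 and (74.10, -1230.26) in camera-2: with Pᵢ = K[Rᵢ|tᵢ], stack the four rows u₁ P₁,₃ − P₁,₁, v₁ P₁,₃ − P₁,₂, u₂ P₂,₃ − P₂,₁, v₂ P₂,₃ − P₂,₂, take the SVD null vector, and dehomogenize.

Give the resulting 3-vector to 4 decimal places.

result = (-0.1682, 0.6690, 1.0380)

source (fourbar_fk): coupler pose = R=[0.7734 -0.6340 0.0000; 0.6340 0.7734 0.0000; 0.0000 0.0000 1.0000], t=(-0.5764, 0.2544, 0.0000)
after S1 (compose_se3): R=[0.7522 0.1520 0.6412; 0.5668 0.3469 -0.7472; -0.3360 0.9255 0.1748], t=(1.7514, -0.8463, 2.5158)
after S2 (triangulate): (-0.1682, 0.6690, 1.0380)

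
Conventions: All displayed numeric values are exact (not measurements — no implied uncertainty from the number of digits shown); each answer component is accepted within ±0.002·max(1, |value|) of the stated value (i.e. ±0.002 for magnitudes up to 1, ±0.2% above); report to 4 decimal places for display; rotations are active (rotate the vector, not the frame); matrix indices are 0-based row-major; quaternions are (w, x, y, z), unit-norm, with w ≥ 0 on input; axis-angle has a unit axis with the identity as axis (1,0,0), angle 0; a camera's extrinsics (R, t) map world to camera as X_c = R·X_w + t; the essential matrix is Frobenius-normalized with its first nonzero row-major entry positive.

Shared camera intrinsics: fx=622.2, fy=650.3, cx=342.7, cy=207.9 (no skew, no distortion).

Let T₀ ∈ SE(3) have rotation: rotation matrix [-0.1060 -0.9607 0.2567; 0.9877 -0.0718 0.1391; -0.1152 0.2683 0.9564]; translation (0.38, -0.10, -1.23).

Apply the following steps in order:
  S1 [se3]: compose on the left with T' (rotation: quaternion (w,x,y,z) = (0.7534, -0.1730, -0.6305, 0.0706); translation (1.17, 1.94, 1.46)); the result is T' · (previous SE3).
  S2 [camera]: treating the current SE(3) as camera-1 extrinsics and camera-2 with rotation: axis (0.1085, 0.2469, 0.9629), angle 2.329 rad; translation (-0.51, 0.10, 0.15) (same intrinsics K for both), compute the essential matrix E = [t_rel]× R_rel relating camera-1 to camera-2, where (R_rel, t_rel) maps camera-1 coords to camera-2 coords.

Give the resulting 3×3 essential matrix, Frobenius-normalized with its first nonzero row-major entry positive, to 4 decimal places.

matrix = [0.3808 -0.5284 -0.0668; -0.3295 -0.0613 0.4251; -0.1025 -0.3589 0.3728]

after S1 (compose_se3): R=[0.2020 -0.4568 -0.8663; 0.8645 -0.3325 0.3769; -0.4602 -0.8251 0.3278], t=(2.4315, 1.7592, 1.6682)
after S2 (essential): [0.3808 -0.5284 -0.0668; -0.3295 -0.0613 0.4251; -0.1025 -0.3589 0.3728]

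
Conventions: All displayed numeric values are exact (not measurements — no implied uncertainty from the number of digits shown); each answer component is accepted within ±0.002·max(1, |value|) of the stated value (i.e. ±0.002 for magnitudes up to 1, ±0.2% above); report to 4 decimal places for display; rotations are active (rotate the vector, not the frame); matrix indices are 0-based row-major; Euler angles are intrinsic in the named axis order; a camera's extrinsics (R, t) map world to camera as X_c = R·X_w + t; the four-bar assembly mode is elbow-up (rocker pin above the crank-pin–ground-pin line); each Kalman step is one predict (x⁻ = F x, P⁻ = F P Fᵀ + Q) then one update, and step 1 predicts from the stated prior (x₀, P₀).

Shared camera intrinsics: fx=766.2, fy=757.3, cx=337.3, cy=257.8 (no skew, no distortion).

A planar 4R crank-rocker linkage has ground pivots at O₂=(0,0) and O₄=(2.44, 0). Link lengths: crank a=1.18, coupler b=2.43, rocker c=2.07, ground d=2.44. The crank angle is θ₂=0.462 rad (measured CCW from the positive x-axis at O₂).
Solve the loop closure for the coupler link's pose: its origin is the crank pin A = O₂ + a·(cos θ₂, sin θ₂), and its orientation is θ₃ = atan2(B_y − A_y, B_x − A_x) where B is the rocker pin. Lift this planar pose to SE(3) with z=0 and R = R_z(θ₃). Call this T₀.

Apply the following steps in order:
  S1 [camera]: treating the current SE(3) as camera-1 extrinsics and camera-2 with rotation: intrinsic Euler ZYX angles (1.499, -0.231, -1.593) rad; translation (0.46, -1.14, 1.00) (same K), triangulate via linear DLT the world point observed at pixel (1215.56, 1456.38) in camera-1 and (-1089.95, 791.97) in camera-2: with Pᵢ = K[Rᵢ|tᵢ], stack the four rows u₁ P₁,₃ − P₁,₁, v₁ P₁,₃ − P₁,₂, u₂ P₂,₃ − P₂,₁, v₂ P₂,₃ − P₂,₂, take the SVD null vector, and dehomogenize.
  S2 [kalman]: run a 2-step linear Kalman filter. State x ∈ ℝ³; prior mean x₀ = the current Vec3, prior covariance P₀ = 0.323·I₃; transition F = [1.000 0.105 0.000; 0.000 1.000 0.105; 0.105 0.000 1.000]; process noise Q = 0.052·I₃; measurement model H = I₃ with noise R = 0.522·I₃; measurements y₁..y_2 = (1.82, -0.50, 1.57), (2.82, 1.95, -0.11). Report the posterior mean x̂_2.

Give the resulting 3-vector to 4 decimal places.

result = (1.9325, 1.0272, 1.0659)

source (fourbar_fk): coupler pose = R=[0.7966 -0.6046 0.0000; 0.6046 0.7966 0.0000; 0.0000 0.0000 1.0000], t=(1.0563, 0.5260, 0.0000)
after S1 (triangulate): (1.1148, 0.9101, 1.2162)
after S2 (kf_track): (1.9325, 1.0272, 1.0659)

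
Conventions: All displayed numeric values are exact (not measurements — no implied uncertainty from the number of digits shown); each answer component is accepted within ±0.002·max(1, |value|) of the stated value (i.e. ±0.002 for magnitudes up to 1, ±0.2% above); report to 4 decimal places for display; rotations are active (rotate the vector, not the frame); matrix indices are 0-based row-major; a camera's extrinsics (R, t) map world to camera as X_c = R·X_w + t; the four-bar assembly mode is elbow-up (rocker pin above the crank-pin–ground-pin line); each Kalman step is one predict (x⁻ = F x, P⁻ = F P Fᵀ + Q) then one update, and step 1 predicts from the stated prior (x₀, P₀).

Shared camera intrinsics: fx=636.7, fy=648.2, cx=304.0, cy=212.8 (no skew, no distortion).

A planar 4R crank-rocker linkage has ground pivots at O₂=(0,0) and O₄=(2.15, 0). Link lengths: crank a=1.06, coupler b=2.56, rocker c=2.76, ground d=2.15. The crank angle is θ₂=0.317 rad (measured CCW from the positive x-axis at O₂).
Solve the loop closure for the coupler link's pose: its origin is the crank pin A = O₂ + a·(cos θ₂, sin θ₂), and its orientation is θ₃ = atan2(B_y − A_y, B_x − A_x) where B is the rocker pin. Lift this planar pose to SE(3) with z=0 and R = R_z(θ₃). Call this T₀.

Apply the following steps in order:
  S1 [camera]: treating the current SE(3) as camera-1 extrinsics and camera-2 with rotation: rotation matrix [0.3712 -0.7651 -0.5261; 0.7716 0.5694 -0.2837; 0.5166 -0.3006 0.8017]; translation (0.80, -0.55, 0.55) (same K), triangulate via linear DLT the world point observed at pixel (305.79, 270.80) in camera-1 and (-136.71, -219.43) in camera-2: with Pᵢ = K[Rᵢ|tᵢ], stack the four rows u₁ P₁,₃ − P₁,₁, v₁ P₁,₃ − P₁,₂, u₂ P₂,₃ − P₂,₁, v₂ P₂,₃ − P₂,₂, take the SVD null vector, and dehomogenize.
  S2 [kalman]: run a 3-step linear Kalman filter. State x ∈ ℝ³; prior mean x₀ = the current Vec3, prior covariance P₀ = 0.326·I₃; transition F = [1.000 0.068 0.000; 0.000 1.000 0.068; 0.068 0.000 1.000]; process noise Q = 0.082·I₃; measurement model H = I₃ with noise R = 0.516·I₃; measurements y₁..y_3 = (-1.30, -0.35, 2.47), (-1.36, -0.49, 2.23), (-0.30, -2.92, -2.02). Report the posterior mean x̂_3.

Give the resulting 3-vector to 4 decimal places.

result = (-0.8924, -0.8930, 0.5132)

source (fourbar_fk): coupler pose = R=[0.3327 -0.9430 0.0000; 0.9430 0.3327 0.0000; 0.0000 0.0000 1.0000], t=(1.0072, 0.3304, 0.0000)
after S1 (triangulate): (-0.5041, 0.8852, 1.6710)
after S2 (kf_track): (-0.8924, -0.8930, 0.5132)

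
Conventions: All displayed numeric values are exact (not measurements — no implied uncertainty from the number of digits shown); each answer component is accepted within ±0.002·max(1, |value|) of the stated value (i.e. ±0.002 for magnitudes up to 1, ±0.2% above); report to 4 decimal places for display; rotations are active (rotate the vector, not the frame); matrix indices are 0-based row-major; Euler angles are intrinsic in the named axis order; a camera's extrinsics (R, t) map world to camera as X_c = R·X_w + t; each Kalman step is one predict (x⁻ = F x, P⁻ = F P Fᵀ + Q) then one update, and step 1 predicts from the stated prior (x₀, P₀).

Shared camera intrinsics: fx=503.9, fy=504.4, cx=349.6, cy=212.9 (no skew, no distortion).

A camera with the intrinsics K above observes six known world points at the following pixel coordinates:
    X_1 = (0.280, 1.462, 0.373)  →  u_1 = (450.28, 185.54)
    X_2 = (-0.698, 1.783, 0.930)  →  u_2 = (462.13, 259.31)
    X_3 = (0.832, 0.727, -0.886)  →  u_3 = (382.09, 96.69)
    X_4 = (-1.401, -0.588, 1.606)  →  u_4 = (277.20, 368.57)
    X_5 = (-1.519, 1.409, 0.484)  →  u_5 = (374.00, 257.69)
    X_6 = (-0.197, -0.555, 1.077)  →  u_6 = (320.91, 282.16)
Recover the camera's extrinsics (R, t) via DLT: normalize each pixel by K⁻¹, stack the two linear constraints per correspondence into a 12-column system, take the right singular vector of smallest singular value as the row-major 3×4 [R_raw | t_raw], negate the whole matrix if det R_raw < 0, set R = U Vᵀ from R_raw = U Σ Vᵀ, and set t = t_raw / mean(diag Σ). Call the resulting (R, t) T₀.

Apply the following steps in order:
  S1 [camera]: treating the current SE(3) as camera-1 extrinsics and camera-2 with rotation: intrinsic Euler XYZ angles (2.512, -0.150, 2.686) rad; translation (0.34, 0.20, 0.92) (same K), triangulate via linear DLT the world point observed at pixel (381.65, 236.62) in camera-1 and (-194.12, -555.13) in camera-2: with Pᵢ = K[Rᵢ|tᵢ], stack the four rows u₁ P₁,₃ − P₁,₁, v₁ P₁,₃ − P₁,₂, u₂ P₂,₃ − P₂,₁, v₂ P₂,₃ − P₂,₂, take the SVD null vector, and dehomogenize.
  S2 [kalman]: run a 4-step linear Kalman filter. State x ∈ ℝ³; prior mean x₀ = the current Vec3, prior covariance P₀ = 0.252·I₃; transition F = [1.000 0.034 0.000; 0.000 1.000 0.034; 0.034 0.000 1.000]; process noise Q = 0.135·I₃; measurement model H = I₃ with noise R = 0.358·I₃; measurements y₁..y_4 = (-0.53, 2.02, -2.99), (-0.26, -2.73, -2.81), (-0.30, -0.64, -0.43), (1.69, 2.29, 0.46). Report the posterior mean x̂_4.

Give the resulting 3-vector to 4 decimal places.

source (pnp_recover): camera pose = R=[0.5241 0.7680 0.3680; -0.3300 -0.2151 0.9191; 0.7851 -0.6032 0.1407], t=(-0.2500, -0.2500, 6.4002)
after S1 (triangulate): (1.6704, -0.6738, 1.1375)
after S2 (kf_track): (0.7446, 0.5890, -0.4133)

result = (0.7446, 0.5890, -0.4133)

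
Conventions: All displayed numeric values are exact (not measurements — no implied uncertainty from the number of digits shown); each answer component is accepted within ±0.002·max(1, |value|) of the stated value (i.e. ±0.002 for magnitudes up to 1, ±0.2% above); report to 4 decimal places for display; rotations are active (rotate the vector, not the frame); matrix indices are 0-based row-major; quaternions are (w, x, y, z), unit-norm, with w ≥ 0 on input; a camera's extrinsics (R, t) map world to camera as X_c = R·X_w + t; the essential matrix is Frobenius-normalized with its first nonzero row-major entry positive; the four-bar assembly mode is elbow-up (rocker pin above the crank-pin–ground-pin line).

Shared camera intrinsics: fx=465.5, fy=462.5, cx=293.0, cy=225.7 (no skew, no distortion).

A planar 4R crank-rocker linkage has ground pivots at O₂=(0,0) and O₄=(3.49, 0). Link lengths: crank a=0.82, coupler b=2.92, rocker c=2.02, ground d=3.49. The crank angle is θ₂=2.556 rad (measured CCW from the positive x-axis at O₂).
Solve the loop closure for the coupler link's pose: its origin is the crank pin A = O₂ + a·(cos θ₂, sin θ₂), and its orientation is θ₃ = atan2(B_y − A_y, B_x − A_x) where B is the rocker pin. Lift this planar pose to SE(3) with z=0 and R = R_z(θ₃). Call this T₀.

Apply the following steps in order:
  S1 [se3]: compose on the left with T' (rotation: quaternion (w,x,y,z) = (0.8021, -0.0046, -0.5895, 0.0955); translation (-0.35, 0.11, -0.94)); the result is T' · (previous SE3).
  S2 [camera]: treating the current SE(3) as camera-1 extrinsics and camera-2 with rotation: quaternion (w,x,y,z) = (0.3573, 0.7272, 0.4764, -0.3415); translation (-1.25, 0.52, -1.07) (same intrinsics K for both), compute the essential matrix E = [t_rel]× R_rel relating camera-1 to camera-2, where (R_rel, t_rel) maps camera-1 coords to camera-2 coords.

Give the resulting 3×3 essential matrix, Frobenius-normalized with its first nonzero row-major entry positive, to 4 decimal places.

matrix = [0.5514 -0.0298 -0.1695; 0.1054 -0.5538 -0.2972; -0.3934 -0.3217 -0.0448]

source (fourbar_fk): coupler pose = R=[0.9419 -0.3358 0.0000; 0.3358 0.9419 0.0000; 0.0000 0.0000 1.0000], t=(-0.6834, 0.4532, 0.0000)
after S1 (compose_se3): R=[0.2205 -0.2355 -0.9465; 0.4791 0.8714 -0.1052; 0.8496 -0.4303 0.3049], t=(-0.6129, 0.4465, -1.6400)
after S2 (essential): [0.5514 -0.0298 -0.1695; 0.1054 -0.5538 -0.2972; -0.3934 -0.3217 -0.0448]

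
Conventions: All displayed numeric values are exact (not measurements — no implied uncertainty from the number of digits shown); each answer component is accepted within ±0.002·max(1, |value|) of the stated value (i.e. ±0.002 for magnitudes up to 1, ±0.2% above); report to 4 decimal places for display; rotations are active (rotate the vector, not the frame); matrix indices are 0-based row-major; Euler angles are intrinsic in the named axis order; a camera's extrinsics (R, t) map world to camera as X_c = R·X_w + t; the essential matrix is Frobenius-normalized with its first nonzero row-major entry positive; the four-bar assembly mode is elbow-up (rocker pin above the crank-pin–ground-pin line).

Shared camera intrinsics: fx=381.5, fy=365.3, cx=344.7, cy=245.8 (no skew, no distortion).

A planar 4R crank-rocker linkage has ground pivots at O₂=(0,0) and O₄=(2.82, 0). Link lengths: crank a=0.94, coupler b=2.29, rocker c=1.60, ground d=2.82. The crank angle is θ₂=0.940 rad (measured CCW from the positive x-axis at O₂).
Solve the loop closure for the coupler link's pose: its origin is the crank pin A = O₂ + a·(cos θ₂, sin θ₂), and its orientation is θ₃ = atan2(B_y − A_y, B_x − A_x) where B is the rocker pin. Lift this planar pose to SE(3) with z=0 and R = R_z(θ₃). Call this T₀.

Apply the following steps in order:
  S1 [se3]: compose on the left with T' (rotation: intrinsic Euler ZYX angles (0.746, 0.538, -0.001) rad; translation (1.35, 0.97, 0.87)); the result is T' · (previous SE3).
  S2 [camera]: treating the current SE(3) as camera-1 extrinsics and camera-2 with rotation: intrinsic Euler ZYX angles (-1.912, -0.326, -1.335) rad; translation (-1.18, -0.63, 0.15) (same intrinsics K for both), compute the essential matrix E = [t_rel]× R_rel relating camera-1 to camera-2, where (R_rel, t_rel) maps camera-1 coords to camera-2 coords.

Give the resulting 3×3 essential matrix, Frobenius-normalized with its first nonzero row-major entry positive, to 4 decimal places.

matrix = [0.3093 -0.2369 -0.0157; 0.5515 -0.0833 -0.2828; -0.0020 0.5409 -0.4055]

source (fourbar_fk): coupler pose = R=[0.9311 -0.3648 0.0000; 0.3648 0.9311 0.0000; 0.0000 0.0000 1.0000], t=(0.5544, 0.7591, 0.0000)
after S1 (compose_se3): R=[0.3395 -0.8623 0.3756; 0.8104 0.4709 0.3485; -0.4774 0.1861 0.8587], t=(1.1841, 1.8504, 0.5853)
after S2 (essential): [0.3093 -0.2369 -0.0157; 0.5515 -0.0833 -0.2828; -0.0020 0.5409 -0.4055]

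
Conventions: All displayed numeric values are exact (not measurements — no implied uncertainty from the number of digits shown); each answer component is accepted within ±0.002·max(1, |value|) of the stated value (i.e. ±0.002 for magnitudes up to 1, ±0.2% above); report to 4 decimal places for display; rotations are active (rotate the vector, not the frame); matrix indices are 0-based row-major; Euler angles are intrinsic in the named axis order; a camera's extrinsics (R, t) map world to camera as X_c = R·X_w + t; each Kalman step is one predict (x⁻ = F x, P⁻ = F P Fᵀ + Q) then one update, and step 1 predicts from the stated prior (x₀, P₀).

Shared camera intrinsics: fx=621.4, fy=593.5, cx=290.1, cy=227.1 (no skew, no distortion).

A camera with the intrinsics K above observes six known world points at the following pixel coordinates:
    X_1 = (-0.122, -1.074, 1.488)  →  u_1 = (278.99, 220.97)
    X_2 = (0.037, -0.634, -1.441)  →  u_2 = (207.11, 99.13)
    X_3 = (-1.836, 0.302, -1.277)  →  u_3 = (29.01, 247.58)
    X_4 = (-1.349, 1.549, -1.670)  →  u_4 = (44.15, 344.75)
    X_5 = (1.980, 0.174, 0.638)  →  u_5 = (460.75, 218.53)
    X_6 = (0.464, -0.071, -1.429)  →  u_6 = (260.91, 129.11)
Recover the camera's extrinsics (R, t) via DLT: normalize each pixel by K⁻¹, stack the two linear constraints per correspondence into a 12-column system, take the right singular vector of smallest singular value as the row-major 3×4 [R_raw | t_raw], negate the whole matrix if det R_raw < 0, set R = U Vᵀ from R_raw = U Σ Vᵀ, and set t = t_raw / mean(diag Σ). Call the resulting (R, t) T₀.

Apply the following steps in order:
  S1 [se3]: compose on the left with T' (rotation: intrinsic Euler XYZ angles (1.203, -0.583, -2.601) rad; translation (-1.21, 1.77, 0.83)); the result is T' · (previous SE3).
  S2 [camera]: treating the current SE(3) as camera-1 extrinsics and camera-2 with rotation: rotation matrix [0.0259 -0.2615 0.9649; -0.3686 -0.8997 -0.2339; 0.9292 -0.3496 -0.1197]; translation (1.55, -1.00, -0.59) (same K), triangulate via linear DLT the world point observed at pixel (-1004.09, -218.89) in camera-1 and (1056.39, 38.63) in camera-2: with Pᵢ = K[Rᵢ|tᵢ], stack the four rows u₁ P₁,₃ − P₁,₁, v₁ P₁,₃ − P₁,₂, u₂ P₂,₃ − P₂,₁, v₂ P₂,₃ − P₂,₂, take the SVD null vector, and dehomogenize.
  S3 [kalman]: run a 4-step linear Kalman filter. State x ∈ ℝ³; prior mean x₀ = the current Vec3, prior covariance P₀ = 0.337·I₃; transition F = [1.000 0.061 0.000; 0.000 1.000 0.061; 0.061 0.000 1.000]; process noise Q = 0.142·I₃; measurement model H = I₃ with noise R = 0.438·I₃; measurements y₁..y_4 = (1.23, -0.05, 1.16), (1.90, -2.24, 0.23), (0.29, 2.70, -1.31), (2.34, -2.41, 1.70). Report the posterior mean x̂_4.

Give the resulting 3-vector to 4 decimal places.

source (pnp_recover): camera pose = R=[0.9445 0.1693 0.2816; -0.2934 0.8205 0.4907; -0.1480 -0.5461 0.8246], t=(-0.2700, 0.0300, 6.4498)
after S1 (compose_se3): R=[-0.7206 0.5319 -0.4447; 0.5245 -0.0012 -0.8514; -0.4534 -0.8468 -0.2781], t=(-4.5547, -3.3404, 2.9206)
after S2 (triangulate): (1.8716, -1.3213, 0.0384)
after S3 (kf_track): (1.5999, -0.7842, 0.6414)

result = (1.5999, -0.7842, 0.6414)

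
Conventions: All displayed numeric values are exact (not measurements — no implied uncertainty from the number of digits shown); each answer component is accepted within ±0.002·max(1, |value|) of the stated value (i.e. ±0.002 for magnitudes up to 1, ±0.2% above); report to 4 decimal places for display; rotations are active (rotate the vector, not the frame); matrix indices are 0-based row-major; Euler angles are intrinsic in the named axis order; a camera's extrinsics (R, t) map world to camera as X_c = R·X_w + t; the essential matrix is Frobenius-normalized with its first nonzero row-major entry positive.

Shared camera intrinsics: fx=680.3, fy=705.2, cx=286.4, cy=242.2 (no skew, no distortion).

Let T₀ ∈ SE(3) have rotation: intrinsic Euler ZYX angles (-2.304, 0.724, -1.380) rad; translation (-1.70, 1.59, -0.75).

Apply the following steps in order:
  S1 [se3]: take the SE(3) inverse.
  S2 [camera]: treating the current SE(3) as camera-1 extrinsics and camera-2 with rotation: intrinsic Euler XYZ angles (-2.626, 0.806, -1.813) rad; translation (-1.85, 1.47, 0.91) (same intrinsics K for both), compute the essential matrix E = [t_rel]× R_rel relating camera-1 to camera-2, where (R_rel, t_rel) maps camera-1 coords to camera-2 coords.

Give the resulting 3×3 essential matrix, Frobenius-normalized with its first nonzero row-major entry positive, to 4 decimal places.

matrix = [0.4030 -0.3030 -0.3783; -0.5191 0.0519 -0.4421; 0.0591 -0.1452 -0.3324]

after S1 (invert_se3): R=[-0.5014 -0.5567 -0.6624; 0.5762 0.3563 -0.7356; 0.6455 -0.7504 0.1421], t=(-0.4641, -0.1387, 2.3971)
after S2 (essential): [0.4030 -0.3030 -0.3783; -0.5191 0.0519 -0.4421; 0.0591 -0.1452 -0.3324]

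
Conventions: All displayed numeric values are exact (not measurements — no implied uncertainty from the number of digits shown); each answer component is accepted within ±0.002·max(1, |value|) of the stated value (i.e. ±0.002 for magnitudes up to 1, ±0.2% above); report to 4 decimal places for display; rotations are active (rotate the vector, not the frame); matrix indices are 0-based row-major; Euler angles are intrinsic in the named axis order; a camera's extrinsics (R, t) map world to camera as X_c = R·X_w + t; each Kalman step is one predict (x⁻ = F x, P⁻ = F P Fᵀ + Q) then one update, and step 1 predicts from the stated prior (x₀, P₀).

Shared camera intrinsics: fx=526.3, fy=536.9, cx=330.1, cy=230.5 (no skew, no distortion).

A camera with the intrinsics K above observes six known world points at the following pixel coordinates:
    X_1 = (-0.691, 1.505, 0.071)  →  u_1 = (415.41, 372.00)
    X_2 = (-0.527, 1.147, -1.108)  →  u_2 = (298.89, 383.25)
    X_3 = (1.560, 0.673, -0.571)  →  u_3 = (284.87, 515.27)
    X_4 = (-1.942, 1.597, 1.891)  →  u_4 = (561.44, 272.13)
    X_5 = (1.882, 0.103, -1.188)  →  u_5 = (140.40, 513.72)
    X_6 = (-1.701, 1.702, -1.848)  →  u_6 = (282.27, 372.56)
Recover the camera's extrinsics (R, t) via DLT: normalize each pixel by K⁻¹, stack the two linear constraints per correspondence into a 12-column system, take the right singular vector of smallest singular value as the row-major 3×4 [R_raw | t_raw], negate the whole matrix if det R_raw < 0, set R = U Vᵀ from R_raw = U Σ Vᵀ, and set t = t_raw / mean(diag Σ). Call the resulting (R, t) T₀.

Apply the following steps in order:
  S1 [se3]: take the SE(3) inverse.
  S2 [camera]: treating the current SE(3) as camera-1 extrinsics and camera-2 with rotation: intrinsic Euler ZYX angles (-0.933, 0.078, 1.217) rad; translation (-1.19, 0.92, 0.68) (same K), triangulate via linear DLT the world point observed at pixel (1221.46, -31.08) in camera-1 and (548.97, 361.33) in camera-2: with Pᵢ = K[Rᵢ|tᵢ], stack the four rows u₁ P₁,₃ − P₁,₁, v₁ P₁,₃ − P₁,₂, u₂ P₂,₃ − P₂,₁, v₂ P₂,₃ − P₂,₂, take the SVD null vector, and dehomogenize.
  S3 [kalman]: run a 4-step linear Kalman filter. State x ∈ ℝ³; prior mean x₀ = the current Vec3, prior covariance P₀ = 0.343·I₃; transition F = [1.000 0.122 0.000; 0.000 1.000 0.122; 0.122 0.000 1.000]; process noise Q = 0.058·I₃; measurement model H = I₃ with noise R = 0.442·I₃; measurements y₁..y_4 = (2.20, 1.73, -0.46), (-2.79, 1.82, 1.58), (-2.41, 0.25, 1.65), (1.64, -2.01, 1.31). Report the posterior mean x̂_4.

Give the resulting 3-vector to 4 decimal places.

source (pnp_recover): camera pose = R=[-0.1265 0.3922 0.9111; 0.3828 0.8667 -0.3199; -0.9151 0.3083 -0.2598], t=(0.1600, 0.4498, 4.4896)
after S1 (invert_se3): R=[-0.1265 0.3828 -0.9151; 0.3922 0.8667 0.3083; 0.9111 -0.3199 -0.2598], t=(3.9567, -1.8367, 1.1644)
after S2 (triangulate): (1.4822, 0.2044, -0.6339)
after S3 (kf_track): (0.1480, 0.0515, 0.8261)

result = (0.1480, 0.0515, 0.8261)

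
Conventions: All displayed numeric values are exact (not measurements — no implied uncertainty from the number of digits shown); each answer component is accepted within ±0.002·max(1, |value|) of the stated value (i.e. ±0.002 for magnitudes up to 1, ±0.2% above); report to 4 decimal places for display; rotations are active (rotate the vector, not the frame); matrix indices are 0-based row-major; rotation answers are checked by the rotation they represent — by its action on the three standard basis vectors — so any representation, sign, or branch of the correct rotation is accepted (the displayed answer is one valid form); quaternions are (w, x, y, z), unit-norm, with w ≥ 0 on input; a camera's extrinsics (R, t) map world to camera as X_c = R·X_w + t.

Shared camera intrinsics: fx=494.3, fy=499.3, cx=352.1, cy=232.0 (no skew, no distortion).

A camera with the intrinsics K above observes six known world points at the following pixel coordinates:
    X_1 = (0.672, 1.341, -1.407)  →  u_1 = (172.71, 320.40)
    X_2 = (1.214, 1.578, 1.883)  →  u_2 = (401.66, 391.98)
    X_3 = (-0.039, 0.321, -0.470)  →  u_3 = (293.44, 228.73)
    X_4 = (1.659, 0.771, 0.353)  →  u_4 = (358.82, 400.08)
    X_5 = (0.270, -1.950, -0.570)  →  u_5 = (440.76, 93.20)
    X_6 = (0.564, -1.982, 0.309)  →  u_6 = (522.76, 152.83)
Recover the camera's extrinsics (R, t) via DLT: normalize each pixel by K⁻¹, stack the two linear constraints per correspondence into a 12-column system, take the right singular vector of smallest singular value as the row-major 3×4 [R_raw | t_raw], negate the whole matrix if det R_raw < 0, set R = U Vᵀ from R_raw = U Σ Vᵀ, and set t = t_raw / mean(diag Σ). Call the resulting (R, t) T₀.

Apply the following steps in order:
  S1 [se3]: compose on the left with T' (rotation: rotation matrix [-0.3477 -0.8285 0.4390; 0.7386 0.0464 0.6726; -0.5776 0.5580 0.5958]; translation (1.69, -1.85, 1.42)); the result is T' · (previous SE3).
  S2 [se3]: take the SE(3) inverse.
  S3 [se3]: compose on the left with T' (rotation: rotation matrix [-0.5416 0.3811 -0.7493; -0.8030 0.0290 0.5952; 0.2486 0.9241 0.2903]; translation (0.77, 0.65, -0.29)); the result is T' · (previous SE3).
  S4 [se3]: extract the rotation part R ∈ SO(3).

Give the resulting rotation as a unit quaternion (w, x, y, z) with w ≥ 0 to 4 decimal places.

rotation (quat) = (0.9142, 0.0430, 0.1829, 0.3592)

source (pnp_recover): camera pose = R=[0.2035 -0.5974 0.7757; 0.7987 0.5595 0.2214; -0.5663 0.5745 0.5910], t=(-0.0800, -0.0799, 5.4997)
after S1 (compose_se3): R=[-0.9811 -0.0037 -0.1937; -0.1935 -0.0289 0.9807; -0.0092 0.9996 0.0276], t=(4.1982, 1.7861, 4.6982)
after S2 (invert_se3): R=[-0.9811 -0.1935 -0.0092; -0.0037 -0.0289 0.9996; -0.1937 0.9807 0.0276], t=(4.5074, -4.6293, -1.0682)
after S3 (compose_se3): R=[0.6751 -0.6410 0.3652; 0.6724 0.7383 0.0528; -0.3035 0.2099 0.9294], t=(-2.6351, -3.7398, -3.7575)
after S4 (rot_of_se3): [0.6751 -0.6410 0.3652; 0.6724 0.7383 0.0528; -0.3035 0.2099 0.9294]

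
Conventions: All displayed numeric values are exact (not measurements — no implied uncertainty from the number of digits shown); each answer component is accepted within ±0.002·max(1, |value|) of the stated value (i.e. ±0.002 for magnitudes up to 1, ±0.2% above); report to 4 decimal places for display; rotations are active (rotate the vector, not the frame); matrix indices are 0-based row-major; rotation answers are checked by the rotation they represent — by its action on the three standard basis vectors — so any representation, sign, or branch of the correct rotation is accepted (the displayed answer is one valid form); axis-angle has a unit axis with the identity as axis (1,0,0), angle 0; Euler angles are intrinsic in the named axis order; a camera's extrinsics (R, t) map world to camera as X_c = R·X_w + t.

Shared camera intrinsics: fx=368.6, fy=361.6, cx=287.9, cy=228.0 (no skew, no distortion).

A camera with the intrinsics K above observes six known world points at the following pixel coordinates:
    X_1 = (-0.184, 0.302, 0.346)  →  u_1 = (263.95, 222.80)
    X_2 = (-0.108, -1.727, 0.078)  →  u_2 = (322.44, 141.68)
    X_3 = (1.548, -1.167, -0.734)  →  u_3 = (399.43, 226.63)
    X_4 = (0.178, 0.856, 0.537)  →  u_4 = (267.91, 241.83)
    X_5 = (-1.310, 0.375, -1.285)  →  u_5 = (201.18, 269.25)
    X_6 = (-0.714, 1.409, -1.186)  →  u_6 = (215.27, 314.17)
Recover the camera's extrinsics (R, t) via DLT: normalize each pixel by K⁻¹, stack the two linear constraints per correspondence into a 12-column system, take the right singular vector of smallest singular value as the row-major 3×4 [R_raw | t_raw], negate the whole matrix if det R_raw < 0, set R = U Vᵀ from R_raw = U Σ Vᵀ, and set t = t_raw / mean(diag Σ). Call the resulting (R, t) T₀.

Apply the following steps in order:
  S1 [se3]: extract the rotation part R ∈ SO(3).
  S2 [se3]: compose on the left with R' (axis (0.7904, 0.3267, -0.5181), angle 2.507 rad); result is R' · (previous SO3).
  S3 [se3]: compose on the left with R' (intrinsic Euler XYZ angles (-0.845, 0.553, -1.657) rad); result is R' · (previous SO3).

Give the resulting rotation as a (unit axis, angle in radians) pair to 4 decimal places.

source (pnp_recover): camera pose = R=[0.8836 -0.4511 -0.1256; 0.2891 0.7366 -0.6114; 0.3683 0.5039 0.7813], t=(-0.1200, -0.0601, 6.7603)
after S1 (rot_of_se3): [0.8836 -0.4511 -0.1256; 0.2891 0.7366 -0.6114; 0.3683 0.5039 0.7813]
after S2 (compose_so3): [0.3078 0.1493 -0.9397; -0.3218 -0.9131 -0.2505; -0.8954 0.3795 -0.2330]
after S3 (compose_so3): [-0.7657 -0.5857 -0.2659; -0.6187 0.5575 0.5536; -0.1761 0.5884 -0.7892]

rotation (axis_angle) = ((0.3414, -0.8824, -0.3238), 3.0907)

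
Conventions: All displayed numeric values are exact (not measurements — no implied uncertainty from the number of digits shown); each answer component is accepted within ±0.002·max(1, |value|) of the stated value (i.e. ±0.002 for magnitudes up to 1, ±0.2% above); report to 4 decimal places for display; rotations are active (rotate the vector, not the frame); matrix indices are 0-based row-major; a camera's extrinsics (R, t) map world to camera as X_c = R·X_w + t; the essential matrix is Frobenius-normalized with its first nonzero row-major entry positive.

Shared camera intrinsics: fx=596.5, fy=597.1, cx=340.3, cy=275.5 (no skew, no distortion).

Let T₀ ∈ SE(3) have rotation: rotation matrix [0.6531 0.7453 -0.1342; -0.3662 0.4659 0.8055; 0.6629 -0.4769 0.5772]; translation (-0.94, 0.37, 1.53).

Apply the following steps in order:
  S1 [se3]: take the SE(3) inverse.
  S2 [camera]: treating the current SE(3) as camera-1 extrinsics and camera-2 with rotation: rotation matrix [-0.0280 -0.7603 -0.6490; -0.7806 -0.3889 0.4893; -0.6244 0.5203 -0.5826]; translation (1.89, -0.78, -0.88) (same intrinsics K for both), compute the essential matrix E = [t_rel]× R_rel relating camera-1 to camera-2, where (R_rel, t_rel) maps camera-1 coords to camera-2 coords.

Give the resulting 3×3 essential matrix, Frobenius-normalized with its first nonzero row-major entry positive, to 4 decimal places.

matrix = [0.3206 0.5181 -0.0900; -0.4333 -0.0161 -0.4698; -0.0364 0.3263 -0.3228]

after S1 (invert_se3): R=[0.6531 -0.3662 0.6629; 0.7453 0.4659 -0.4769; -0.1342 0.8055 0.5772], t=(-0.2648, 1.2579, -1.3073)
after S2 (essential): [0.3206 0.5181 -0.0900; -0.4333 -0.0161 -0.4698; -0.0364 0.3263 -0.3228]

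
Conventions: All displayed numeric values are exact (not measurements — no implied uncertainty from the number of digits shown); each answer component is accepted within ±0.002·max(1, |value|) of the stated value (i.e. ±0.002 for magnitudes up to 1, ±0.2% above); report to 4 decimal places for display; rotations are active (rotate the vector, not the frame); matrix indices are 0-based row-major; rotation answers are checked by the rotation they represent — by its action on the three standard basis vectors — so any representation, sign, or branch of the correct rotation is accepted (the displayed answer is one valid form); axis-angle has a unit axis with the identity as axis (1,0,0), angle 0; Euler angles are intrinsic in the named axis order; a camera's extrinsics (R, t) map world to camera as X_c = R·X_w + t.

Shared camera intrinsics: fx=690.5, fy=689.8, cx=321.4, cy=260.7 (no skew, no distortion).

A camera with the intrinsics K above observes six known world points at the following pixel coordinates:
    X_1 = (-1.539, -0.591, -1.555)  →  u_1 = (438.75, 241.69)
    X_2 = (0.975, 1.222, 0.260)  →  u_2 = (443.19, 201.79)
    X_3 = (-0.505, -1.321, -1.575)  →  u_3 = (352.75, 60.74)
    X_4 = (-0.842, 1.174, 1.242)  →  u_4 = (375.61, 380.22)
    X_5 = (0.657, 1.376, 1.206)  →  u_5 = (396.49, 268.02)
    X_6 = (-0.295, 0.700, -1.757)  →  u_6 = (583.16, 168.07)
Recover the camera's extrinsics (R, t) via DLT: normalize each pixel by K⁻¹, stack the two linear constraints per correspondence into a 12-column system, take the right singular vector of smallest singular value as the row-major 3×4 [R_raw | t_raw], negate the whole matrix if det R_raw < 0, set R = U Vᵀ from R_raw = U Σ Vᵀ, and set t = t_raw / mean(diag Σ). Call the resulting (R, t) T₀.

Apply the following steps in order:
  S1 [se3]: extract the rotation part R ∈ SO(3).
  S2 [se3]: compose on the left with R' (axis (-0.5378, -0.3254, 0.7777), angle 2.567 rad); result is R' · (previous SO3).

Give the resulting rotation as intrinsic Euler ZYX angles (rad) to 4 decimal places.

source (pnp_recover): camera pose = R=[0.0881 0.8109 -0.5785; -0.8098 0.3965 0.4325; 0.5801 0.4303 0.6916], t=(0.4000, -0.4500, 6.2503)
after S1 (rot_of_se3): [0.0881 0.8109 -0.5785; -0.8098 0.3965 0.4325; 0.5801 0.4303 0.6916]
after S2 (compose_so3): [-0.4944 -0.6964 -0.5203; 0.4871 0.2738 -0.8293; 0.7199 -0.6634 0.2039]

rotation (euler_zyx) = (2.3636, -0.8037, -1.2726)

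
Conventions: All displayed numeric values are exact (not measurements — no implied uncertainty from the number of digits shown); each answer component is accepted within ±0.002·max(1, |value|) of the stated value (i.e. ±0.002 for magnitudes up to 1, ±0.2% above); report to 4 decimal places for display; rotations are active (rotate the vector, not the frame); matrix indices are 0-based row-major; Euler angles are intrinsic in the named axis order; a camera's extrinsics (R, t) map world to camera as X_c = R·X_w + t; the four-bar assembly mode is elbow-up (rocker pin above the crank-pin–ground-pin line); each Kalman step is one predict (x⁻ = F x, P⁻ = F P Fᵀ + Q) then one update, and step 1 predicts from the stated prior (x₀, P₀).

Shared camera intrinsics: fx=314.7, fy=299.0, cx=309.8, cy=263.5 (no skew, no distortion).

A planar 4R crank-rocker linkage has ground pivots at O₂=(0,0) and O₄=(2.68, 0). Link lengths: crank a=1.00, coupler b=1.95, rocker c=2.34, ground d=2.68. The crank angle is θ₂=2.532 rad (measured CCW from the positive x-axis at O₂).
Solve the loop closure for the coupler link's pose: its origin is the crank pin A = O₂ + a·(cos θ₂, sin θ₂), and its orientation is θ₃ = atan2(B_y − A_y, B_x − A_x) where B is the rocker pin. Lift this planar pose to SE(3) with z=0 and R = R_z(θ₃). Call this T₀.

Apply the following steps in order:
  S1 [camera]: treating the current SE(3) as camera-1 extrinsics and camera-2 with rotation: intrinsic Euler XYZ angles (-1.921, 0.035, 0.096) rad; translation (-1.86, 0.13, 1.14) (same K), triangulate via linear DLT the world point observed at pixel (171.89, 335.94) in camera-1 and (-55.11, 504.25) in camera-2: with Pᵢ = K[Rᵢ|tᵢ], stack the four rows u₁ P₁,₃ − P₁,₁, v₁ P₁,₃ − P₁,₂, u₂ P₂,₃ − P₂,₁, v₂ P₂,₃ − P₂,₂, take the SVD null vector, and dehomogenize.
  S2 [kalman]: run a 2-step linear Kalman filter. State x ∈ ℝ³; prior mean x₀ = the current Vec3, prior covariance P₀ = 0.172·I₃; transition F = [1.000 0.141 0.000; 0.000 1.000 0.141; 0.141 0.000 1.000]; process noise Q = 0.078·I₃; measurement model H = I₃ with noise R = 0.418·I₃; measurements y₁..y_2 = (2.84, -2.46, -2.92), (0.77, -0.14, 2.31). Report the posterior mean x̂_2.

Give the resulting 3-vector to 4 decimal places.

result = (0.9435, -0.7943, 0.6160)

source (fourbar_fk): coupler pose = R=[0.8773 -0.4799 0.0000; 0.4799 0.8773 0.0000; 0.0000 0.0000 1.0000], t=(-0.8199, 0.5725, 0.0000)
after S1 (triangulate): (0.2207, -0.5428, 0.8347)
after S2 (kf_track): (0.9435, -0.7943, 0.6160)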